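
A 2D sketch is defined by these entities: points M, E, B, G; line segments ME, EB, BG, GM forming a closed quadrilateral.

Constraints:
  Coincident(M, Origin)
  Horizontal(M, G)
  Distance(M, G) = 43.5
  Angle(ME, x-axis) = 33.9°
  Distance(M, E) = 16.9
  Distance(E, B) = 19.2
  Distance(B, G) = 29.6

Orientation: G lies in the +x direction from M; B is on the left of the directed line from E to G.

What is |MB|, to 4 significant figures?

35.75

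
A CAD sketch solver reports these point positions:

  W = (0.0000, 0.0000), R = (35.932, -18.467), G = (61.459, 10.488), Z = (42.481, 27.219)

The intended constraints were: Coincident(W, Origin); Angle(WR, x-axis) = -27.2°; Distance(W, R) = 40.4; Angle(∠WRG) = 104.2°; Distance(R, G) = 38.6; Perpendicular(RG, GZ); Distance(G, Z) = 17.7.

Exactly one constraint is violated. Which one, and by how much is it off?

Distance(G, Z) = 17.7 — off by 7.60.

W = (0.00, 0.00) ✓; WR at -27.20° ✓; |WR| = 40.40 ✓; ∠WRG = 104.2° ✓; |RG| = 38.60 ✓; ∠(RG, GZ) = 90.00° ✓; |GZ| = 25.30 ✗.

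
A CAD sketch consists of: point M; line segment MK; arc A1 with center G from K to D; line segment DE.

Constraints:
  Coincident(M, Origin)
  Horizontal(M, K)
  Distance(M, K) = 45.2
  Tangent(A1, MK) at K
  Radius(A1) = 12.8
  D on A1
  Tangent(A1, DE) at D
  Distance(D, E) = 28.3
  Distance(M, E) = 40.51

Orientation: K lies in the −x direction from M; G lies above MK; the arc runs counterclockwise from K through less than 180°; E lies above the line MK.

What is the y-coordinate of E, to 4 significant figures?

33.81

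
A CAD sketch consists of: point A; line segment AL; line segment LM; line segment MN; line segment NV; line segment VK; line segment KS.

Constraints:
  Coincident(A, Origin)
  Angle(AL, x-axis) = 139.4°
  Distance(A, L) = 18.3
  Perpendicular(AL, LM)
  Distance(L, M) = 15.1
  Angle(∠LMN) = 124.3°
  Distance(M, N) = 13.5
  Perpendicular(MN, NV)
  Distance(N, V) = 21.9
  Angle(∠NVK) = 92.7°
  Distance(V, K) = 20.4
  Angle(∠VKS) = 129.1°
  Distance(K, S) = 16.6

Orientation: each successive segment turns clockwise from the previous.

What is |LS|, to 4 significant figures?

9.640

A is at the origin; AL runs at 139.4° with length 18.3, so L = (-13.89, 11.91). AL is perpendicular to LM, so LM runs at 49.40°; with |LM| = 15.1, M = (-4.068, 23.37). ∠LMN = 124.3° gives MN at -6.300° from the x-axis; with |MN| = 13.5, N = (9.350, 21.89). MN ⟂ NV, so NV runs at -96.30°; with |NV| = 21.9, V = (6.947, 0.1250). ∠NVK = 92.7° gives VK at 176.4° from the x-axis; with |VK| = 20.4, K = (-13.41, 1.406). ∠VKS = 129.1° gives KS at 125.5° from the x-axis; with |KS| = 16.6, S = (-23.05, 14.92). Then |LS| = |S − L| = 9.640.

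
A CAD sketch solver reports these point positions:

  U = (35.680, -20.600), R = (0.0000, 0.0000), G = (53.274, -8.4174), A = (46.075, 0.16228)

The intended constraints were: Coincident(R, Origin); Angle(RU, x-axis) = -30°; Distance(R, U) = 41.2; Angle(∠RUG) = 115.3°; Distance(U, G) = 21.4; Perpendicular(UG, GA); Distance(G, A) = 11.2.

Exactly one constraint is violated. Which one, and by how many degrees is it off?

Perpendicular(UG, GA) — off by 5.30°.

R = (0.00, 0.00) ✓; RU at -30.00° ✓; |RU| = 41.20 ✓; ∠RUG = 115.3° ✓; |UG| = 21.40 ✓; ∠(UG, GA) = 95.30° ✗; |GA| = 11.20 ✓.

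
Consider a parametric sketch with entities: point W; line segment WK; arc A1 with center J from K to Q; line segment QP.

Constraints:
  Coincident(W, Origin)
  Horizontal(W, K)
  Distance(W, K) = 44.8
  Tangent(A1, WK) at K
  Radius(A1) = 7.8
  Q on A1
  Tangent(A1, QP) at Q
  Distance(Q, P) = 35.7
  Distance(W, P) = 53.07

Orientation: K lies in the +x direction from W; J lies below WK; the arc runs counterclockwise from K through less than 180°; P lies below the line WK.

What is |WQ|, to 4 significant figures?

37.68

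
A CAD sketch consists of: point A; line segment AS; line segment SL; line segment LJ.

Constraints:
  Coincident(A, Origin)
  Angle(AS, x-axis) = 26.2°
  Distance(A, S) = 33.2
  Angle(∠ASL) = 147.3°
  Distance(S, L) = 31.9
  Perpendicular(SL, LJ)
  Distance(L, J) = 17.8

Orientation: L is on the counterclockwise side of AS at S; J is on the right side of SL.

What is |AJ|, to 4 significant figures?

69.70

A is at the origin; AS runs at 26.2° with length 33.2, so S = 33.2·(cos 26.2°, sin 26.2°) = (29.79, 14.66). ∠ASL = 147.3°, so SL runs at 26.2° + (180° − 147.3°) = 58.90° from the x-axis; with |SL| = 31.9, L = S + 31.9·(cos 58.90°, sin 58.90°) = (46.27, 41.97). The perpendicularity gives LJ at right angles to SL; with |LJ| = 17.8 on the right of SL, J = L + 17.8·(0.8563, -0.5165) = (61.51, 32.78). Then |AJ| = |J − A| = 69.70.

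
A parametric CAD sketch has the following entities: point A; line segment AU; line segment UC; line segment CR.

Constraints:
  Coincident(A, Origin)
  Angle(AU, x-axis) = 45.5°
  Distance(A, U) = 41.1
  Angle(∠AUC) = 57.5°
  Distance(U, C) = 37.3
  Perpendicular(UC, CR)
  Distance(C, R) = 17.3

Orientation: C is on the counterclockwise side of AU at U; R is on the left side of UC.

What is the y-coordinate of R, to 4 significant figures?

20.15

A is at the origin; AU runs at 45.5° with length 41.1, so U = 41.1·(cos 45.5°, sin 45.5°) = (28.81, 29.31). ∠AUC = 57.5°, so UC runs at 45.5° + (180° − 57.5°) = 168.0° from the x-axis; with |UC| = 37.3, C = U + 37.3·(cos 168.0°, sin 168.0°) = (-7.678, 37.07). UC ⟂ CR; with |CR| = 17.3 on the left of UC, R = C + 17.3·(-0.2079, -0.9781) = (-11.27, 20.15). So R.y = 20.15.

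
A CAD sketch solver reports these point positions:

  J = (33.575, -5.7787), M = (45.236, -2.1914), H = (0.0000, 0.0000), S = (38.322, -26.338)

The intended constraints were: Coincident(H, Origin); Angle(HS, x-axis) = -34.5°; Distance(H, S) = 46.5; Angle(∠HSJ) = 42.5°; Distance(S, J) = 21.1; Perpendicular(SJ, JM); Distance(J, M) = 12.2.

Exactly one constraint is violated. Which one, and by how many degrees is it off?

Perpendicular(SJ, JM) — off by 4.10°.

H = (0.00, 0.00) ✓; HS at -34.50° ✓; |HS| = 46.50 ✓; ∠HSJ = 42.50° ✓; |SJ| = 21.10 ✓; ∠(SJ, JM) = 85.90° ✗; |JM| = 12.20 ✓.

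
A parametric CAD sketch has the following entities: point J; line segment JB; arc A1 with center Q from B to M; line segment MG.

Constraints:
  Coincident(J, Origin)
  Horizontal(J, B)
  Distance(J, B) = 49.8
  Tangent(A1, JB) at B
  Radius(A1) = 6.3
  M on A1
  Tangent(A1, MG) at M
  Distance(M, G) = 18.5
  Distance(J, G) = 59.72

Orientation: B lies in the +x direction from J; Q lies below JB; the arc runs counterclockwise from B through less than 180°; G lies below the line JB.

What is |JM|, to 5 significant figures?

45.445

Checks: |QM| = 6.300 ✓; ∠(QM, MG) = 90.00° ✓; |MG| = 18.50 ✓; |JG| = 59.72 ✓.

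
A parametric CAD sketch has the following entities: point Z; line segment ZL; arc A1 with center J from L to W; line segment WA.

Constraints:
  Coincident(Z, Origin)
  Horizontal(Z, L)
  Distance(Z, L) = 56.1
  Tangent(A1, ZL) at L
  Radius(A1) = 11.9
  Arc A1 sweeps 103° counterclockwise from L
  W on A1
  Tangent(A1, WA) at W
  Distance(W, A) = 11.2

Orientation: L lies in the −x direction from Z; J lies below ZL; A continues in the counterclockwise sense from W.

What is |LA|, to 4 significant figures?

27.06

On A1, L sits at bearing 90° from J; a 103° counterclockwise sweep puts W at bearing 193°, so W = J + 11.9·(cos 193°, sin 193°) = (-67.70, -14.58). Tangency of A1 to WA means the radius JW is perpendicular to WA, so WA runs along (−sin 193°, cos 193°); with |WA| = 11.2, A = (-65.18, -25.49). Then |LA| = |A − L| = 27.06.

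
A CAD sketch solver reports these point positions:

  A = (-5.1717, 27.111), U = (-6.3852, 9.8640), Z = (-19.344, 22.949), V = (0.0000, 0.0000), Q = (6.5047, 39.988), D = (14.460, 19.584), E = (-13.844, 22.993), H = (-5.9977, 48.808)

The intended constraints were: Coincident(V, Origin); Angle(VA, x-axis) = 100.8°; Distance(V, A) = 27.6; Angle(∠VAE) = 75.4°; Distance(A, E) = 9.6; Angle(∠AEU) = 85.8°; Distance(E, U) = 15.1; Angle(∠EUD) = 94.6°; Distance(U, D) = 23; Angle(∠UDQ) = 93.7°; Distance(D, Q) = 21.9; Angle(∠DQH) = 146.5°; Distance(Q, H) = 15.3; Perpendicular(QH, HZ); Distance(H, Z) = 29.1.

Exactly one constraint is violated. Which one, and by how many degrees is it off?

Perpendicular(QH, HZ) — off by 7.90°.

V = (0.00, 0.00) ✓; VA at 100.8° ✓; |VA| = 27.60 ✓; ∠VAE = 75.40° ✓; |AE| = 9.600 ✓; ∠AEU = 85.80° ✓; |EU| = 15.10 ✓; ∠EUD = 94.60° ✓; |UD| = 23.00 ✓; ∠UDQ = 93.70° ✓; |DQ| = 21.90 ✓; ∠DQH = 146.5° ✓; |QH| = 15.30 ✓; ∠(QH, HZ) = 97.90° ✗; |HZ| = 29.10 ✓.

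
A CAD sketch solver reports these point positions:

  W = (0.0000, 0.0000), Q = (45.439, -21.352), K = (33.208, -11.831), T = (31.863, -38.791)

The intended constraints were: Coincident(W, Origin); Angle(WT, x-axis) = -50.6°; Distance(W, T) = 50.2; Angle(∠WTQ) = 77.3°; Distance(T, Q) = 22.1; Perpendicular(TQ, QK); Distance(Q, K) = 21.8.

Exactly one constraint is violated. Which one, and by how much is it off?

Distance(Q, K) = 21.8 — off by 6.30.

W = (0.00, 0.00) ✓; WT at -50.60° ✓; |WT| = 50.20 ✓; ∠WTQ = 77.30° ✓; |TQ| = 22.10 ✓; ∠(TQ, QK) = 90.00° ✓; |QK| = 15.50 ✗.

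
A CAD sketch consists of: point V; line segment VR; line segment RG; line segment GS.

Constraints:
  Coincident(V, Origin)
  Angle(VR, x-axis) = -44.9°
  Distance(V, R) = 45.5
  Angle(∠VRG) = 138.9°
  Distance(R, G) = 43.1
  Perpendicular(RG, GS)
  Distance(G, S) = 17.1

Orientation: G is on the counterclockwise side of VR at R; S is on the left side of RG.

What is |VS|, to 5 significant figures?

78.440

∠VRG = 138.9°, so RG runs at -44.9° + (180° − 138.9°) = -3.8000° from the x-axis; with |RG| = 43.1, G = R + 43.1·(cos -3.8000°, sin -3.8000°) = (75.235, -34.974). RG ⟂ GS; with |GS| = 17.1 on the left of RG, S = G + 17.1·(0.066274, 0.99780) = (76.368, -17.911). Then |VS| = |S − V| = 78.440.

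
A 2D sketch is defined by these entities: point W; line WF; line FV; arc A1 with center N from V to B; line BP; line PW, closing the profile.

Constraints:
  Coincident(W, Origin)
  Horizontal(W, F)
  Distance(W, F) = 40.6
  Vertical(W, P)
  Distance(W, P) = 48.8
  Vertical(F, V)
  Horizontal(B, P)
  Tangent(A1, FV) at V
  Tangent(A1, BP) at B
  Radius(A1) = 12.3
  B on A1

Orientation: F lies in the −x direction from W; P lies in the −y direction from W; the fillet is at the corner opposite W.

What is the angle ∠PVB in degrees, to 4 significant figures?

28.15°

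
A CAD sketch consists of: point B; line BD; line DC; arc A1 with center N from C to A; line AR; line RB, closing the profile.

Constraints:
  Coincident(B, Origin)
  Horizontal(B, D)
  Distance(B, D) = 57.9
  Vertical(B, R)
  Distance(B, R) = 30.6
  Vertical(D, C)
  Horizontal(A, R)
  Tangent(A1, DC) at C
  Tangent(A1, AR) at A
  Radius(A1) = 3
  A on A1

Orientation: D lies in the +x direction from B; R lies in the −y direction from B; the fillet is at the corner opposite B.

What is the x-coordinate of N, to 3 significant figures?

54.9

B is at the origin; BD is horizontal with |BD| = 57.9 and D on the +x side, so D = (57.9, 0.00). BR is vertical with |BR| = 30.6 and R on the −y side, so R = (0.00, -30.6). The virtual corner opposite B is at (57.9, -30.6). Since A1 is tangent to DC there, NC ⟂ DC and tangency of A1 to AR means the radius NA is perpendicular to AR, with radius 3.0, so the center N sits 3.0 in from both sides at N = (54.9, -27.6). So N.x = 54.9.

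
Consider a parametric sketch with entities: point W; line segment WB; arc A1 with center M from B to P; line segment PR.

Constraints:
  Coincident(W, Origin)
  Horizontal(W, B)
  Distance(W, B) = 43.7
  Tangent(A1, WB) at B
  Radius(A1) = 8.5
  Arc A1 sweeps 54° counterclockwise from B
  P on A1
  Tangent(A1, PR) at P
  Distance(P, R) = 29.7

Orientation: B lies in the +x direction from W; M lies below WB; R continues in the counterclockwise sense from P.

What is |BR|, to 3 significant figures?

36.7

On A1, B sits at bearing 90° from M; a 54° counterclockwise sweep puts P at bearing 144°, so P = M + 8.5·(cos 144°, sin 144°) = (36.8, -3.50). Since A1 is tangent to PR there, MP ⟂ PR, so PR runs along (−sin 144°, cos 144°); with |PR| = 29.7, R = (19.4, -27.5). Then |BR| = |R − B| = 36.7.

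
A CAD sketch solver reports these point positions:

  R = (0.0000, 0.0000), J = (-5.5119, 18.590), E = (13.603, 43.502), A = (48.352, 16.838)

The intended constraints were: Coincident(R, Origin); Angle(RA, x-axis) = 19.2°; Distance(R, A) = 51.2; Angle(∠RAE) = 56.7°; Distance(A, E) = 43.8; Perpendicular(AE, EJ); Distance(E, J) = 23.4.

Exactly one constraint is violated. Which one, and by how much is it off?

Distance(E, J) = 23.4 — off by 8.00.

R = (0.00, 0.00) ✓; RA at 19.20° ✓; |RA| = 51.20 ✓; ∠RAE = 56.70° ✓; |AE| = 43.80 ✓; ∠(AE, EJ) = 90.00° ✓; |EJ| = 31.40 ✗.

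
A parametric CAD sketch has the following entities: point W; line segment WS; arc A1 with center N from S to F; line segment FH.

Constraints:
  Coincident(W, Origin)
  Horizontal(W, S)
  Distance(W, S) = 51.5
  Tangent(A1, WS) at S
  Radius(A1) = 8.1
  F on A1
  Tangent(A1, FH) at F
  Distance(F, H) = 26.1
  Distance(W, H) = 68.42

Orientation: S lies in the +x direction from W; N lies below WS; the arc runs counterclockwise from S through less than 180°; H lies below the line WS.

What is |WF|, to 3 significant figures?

46.5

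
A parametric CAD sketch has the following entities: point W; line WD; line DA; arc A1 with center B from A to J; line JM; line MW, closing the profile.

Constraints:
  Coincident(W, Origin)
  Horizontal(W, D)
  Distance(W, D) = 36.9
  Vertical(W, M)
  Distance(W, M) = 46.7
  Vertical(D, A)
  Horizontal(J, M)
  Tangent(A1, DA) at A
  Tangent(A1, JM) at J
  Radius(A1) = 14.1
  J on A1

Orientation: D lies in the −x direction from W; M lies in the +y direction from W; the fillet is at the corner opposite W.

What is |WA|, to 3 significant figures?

49.2

W is at the origin; WD is horizontal with |WD| = 36.9 and D on the −x side, so D = (-36.9, 0.00). WM is vertical with |WM| = 46.7 and M on the +y side, so M = (0.00, 46.7). The virtual corner opposite W is at (-36.9, 46.7). The tangent condition forces BA to be normal to DA and since A1 is tangent to JM there, BJ ⟂ JM, with radius 14.1, so the center B sits 14.1 in from both sides at B = (-22.8, 32.6). That places the tangent points at A = (-36.9, 32.6) on DA and J = (-22.8, 46.7) on JM. Then |WA| = |A − W| = 49.2.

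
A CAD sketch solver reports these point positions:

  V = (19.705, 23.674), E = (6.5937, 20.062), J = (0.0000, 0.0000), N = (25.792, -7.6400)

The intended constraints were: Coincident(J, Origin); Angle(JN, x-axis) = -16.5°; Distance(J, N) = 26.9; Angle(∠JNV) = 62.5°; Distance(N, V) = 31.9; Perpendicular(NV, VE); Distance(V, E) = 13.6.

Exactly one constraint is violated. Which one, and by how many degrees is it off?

Perpendicular(NV, VE) — off by 4.40°.

J = (0.00, 0.00) ✓; JN at -16.50° ✓; |JN| = 26.90 ✓; ∠JNV = 62.50° ✓; |NV| = 31.90 ✓; ∠(NV, VE) = 94.40° ✗; |VE| = 13.60 ✓.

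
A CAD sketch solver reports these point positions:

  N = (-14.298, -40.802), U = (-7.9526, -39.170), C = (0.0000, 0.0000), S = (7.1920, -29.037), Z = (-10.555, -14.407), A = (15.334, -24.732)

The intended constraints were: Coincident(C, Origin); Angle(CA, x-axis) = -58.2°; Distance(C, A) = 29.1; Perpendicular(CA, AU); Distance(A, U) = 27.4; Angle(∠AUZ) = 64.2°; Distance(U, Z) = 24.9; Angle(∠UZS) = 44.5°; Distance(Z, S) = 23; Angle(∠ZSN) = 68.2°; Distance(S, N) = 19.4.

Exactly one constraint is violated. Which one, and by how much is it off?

Distance(S, N) = 19.4 — off by 5.10.

C = (0.00, 0.00) ✓; CA at -58.20° ✓; |CA| = 29.10 ✓; ∠(CA, AU) = 90.00° ✓; |AU| = 27.40 ✓; ∠AUZ = 64.20° ✓; |UZ| = 24.90 ✓; ∠UZS = 44.50° ✓; |ZS| = 23.00 ✓; ∠ZSN = 68.20° ✓; |SN| = 24.50 ✗.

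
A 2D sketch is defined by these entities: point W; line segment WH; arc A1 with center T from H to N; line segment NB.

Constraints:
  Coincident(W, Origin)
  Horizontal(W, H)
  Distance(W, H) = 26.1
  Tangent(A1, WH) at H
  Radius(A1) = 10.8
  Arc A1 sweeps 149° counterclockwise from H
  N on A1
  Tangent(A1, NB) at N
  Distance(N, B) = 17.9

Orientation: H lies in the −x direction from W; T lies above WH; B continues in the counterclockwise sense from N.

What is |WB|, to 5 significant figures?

46.309

On A1, H sits at bearing -90° from T; a 149° counterclockwise sweep puts N at bearing 59°, so N = T + 10.8·(cos 59°, sin 59°) = (-20.538, 20.057). Since A1 is tangent to NB there, TN ⟂ NB, so NB runs along (−sin 59°, cos 59°); with |NB| = 17.9, B = (-35.881, 29.277). Then |WB| = |B − W| = 46.309.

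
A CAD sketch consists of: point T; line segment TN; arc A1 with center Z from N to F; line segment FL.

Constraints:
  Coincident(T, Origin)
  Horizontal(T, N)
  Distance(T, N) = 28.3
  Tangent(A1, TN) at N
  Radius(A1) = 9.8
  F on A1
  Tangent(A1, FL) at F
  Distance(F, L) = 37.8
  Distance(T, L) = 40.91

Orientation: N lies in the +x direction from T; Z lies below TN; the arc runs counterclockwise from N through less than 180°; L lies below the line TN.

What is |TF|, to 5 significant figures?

20.186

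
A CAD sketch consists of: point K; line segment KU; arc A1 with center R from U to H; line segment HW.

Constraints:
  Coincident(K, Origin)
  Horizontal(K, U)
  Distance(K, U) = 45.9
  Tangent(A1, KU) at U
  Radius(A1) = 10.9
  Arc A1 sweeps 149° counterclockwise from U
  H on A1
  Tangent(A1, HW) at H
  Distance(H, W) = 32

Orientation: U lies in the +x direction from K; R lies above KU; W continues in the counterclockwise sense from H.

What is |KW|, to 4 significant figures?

43.92

K is at the origin; KU is horizontal with |KU| = 45.9 and U on the +x side, so U = (45.90, 0.000). A1 meets KU tangentially, so RU is at right angles to KU, so R = U + (0, 10.9) = (45.90, 10.90). On A1, U sits at bearing -90° from R; a 149° counterclockwise sweep puts H at bearing 59°, so H = R + 10.9·(cos 59°, sin 59°) = (51.51, 20.24). The tangent condition forces RH to be normal to HW, so HW runs along (−sin 59°, cos 59°); with |HW| = 32.0, W = (24.08, 36.72). Then |KW| = |W − K| = 43.92.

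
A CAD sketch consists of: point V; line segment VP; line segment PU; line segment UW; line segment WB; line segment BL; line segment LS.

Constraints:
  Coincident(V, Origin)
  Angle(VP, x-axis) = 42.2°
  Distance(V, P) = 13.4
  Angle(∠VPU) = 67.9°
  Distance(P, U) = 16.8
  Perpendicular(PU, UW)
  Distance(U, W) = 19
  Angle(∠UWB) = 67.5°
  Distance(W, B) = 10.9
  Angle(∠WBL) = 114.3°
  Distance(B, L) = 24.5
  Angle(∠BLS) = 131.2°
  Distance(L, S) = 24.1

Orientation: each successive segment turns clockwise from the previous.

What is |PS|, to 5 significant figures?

35.175

V is at the origin; VP runs at 42.2° with length 13.4, so P = (9.9268, 9.0011). ∠VPU = 67.9° gives PU at -69.900° from the x-axis; with |PU| = 16.8, U = (15.700, -6.7757). PU is perpendicular to UW, so UW runs at -159.90°; with |UW| = 19.0, W = (-2.1425, -13.305). ∠UWB = 67.5° gives WB at 87.600° from the x-axis; with |WB| = 10.9, B = (-1.6861, -2.4148). ∠WBL = 114.3° gives BL at 21.900° from the x-axis; with |BL| = 24.5, L = (21.046, 6.7234). ∠BLS = 131.2° gives LS at -26.900° from the x-axis; with |LS| = 24.1, S = (42.538, -4.1803). Then |PS| = |S − P| = 35.175.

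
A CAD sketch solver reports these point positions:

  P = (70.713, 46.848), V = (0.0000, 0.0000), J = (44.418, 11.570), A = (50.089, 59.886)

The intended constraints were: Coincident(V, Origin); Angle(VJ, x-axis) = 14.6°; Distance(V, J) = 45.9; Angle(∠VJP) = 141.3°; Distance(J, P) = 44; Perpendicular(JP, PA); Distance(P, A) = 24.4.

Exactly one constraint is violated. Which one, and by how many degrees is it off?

Perpendicular(JP, PA) — off by 4.40°.

V = (0.00, 0.00) ✓; VJ at 14.60° ✓; |VJ| = 45.90 ✓; ∠VJP = 141.3° ✓; |JP| = 44.00 ✓; ∠(JP, PA) = 94.40° ✗; |PA| = 24.40 ✓.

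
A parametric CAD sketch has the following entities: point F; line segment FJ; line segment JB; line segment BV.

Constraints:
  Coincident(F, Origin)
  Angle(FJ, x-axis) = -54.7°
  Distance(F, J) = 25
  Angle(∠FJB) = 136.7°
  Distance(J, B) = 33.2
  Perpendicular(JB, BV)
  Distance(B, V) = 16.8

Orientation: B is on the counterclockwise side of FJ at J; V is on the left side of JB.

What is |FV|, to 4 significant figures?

51.40

F is at the origin; FJ runs at -54.7° with length 25.0, so J = 25.0·(cos -54.7°, sin -54.7°) = (14.45, -20.40). ∠FJB = 136.7°, so JB runs at -54.7° + (180° − 136.7°) = -11.40° from the x-axis; with |JB| = 33.2, B = J + 33.2·(cos -11.40°, sin -11.40°) = (46.99, -26.97). JB ⟂ BV; with |BV| = 16.8 on the left of JB, V = B + 16.8·(0.1977, 0.9803) = (50.31, -10.50). Then |FV| = |V − F| = 51.40.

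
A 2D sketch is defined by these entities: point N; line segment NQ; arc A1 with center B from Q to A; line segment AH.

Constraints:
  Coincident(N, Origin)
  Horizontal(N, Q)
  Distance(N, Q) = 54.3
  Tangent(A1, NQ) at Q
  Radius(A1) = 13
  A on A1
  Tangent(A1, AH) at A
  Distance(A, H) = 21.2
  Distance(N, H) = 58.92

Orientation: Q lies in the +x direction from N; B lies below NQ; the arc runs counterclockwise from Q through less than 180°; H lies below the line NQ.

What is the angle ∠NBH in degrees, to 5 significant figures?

84.537°

Checks: N.y = 0.00, Q.y = 0.00 ✓; ∠(BQ, QN) = 90.00° ✓; |BQ| = 13.00 ✓; |BA| = 13.00 ✓; ∠(BA, AH) = 90.00° ✓; |AH| = 21.20 ✓; |NH| = 58.92 ✓.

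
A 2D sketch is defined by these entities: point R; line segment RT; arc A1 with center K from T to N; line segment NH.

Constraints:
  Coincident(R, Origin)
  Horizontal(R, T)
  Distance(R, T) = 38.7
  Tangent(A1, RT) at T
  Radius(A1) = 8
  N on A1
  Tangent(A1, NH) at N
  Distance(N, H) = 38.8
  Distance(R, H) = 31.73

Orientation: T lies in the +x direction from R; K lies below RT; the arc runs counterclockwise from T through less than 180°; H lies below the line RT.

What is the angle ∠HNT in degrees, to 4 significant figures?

156.4°

Checks: R.y = 0.00, T.y = 0.00 ✓; |KN| = 8.000 ✓; ∠(KN, NH) = 90.00° ✓; |NH| = 38.80 ✓; |RH| = 31.73 ✓.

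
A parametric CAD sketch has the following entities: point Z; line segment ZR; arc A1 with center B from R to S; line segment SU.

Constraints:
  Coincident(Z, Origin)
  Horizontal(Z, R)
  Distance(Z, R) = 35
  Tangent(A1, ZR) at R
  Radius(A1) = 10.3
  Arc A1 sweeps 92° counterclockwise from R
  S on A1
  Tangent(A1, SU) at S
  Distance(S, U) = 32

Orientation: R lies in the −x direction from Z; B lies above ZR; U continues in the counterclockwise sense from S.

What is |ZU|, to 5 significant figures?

49.850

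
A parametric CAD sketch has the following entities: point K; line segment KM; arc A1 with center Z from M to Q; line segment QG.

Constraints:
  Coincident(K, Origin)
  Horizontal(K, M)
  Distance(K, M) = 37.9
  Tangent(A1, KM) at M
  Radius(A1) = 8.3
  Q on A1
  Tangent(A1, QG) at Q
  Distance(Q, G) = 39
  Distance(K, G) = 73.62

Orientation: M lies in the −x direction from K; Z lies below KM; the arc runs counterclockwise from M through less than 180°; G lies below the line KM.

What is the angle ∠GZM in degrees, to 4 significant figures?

143.6°

Checks: |ZQ| = 8.300 ✓; ∠(ZQ, QG) = 90.00° ✓; |QG| = 39.00 ✓; |KG| = 73.62 ✓.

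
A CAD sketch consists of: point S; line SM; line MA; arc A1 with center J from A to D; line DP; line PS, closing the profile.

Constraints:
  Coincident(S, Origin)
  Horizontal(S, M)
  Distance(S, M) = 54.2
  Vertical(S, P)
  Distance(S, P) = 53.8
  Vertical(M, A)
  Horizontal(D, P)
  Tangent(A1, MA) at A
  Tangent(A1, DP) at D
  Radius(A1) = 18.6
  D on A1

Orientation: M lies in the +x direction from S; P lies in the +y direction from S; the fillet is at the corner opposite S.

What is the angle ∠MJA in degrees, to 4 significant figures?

62.15°

S is at the origin; S and M share the same y with |SM| = 54.2 and M on the +x side, so M = (54.20, 0.000). S and P share the same x with |SP| = 53.8 and P on the +y side, so P = (0.000, 53.80). The virtual corner opposite S is at (54.20, 53.80). Since A1 is tangent to MA there, JA ⟂ MA and the tangent condition forces JD to be normal to DP, with radius 18.6, so the center J sits 18.6 in from both sides at J = (35.60, 35.20). That places the tangent points at A = (54.20, 35.20) on MA and D = (35.60, 53.80) on DP. Then cos ∠MJA = JM·JA / (|JM||JA|), giving 62.15°.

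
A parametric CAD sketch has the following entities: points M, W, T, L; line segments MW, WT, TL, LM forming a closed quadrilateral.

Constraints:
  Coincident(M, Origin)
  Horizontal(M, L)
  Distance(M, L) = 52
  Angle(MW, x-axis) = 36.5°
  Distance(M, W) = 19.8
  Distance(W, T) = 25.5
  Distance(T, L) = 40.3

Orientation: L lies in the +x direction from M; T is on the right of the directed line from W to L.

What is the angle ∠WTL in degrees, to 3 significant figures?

66.1°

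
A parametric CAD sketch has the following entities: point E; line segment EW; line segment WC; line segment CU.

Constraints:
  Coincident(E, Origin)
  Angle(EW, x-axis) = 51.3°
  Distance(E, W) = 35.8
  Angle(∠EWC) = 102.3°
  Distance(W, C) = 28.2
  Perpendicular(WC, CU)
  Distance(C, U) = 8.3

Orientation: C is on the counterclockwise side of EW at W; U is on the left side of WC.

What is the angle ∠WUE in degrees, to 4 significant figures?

53.07°

∠EWC = 102.3°, so WC runs at 51.3° + (180° − 102.3°) = 129.0° from the x-axis; with |WC| = 28.2, C = W + 28.2·(cos 129.0°, sin 129.0°) = (4.637, 49.85). WC ⟂ CU; with |CU| = 8.3 on the left of WC, U = C + 8.3·(-0.7771, -0.6293) = (-1.813, 44.63). Then cos ∠WUE = UW·UE / (|UW||UE|), giving 53.07°.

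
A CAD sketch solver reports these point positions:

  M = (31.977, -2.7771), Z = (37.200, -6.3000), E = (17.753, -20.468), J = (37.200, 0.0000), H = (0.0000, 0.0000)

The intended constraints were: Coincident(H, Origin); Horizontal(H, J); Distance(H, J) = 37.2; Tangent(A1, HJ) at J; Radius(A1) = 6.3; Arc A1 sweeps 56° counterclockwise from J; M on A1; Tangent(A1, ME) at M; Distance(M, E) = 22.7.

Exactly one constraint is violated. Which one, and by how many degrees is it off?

Tangent(A1, ME) at M — off by 4.80°.

H = (0.00, 0.00) ✓; H.y = 0.00, J.y = 0.00 ✓; |HJ| = 37.20 ✓; ∠(ZJ, JH) = 90.00° ✓; |ZJ| = 6.300 ✓; bearing(Z→M) − bearing(Z→J) = 56.00° ✓; |ZM| = 6.300 ✓; ∠(ZM, ME) = 94.80° ✗; |ME| = 22.70 ✓.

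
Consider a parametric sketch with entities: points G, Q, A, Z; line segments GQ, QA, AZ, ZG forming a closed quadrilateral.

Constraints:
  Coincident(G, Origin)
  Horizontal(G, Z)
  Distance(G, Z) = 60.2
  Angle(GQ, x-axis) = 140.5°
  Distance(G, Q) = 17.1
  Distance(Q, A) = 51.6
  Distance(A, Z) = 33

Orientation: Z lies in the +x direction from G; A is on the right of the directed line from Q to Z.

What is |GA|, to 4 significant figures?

34.79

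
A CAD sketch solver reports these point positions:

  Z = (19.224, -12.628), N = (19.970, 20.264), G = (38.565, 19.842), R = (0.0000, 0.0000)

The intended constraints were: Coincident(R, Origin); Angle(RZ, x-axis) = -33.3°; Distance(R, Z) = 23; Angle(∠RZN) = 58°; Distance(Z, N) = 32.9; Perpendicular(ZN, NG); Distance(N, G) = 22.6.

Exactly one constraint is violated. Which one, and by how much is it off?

Distance(N, G) = 22.6 — off by 4.00.

R = (0.00, 0.00) ✓; RZ at -33.30° ✓; |RZ| = 23.00 ✓; ∠RZN = 58.00° ✓; |ZN| = 32.90 ✓; ∠(ZN, NG) = 90.00° ✓; |NG| = 18.60 ✗.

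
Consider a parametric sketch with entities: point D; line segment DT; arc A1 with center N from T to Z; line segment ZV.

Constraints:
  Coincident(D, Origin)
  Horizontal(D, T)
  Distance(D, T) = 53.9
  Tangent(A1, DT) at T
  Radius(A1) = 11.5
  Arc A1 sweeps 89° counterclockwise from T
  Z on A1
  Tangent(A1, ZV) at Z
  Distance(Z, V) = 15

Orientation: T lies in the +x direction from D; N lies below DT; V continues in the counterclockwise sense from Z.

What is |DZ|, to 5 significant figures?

43.881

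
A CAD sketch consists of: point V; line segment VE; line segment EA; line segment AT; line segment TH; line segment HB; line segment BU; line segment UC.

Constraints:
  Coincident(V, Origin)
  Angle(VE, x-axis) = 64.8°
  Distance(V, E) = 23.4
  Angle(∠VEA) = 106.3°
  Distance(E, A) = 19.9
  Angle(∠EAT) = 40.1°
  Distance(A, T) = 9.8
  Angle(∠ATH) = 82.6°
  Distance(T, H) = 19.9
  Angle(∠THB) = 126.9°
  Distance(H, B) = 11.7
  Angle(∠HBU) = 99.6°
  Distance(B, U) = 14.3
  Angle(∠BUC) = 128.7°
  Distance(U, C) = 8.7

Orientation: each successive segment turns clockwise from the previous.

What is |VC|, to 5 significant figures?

45.242

V is at the origin; VE runs at 64.8° with length 23.4, so E = (9.9632, 21.173). ∠VEA = 106.3° gives EA at -8.9000° from the x-axis; with |EA| = 19.9, A = (29.624, 18.094). ∠EAT = 40.1° gives AT at -148.80° from the x-axis; with |AT| = 9.8, T = (21.241, 13.018). ∠ATH = 82.6° gives TH at 113.80° from the x-axis; with |TH| = 19.9, H = (13.211, 31.225). ∠THB = 126.9° gives HB at 60.700° from the x-axis; with |HB| = 11.7, B = (18.936, 41.428). ∠HBU = 99.6° gives BU at -19.700° from the x-axis; with |BU| = 14.3, U = (32.399, 36.608). ∠BUC = 128.7° gives UC at -71.000° from the x-axis; with |UC| = 8.7, C = (35.232, 28.382). Then |VC| = |C − V| = 45.242.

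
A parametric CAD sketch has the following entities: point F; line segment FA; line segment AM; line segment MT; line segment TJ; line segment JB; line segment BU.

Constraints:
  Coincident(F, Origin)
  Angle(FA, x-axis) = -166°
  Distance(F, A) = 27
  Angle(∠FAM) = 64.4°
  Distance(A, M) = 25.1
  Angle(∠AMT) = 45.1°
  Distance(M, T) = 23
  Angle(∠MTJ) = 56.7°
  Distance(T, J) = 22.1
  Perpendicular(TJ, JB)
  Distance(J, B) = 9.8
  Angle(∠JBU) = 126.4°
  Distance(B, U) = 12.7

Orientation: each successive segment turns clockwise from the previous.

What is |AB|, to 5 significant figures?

15.755

F is at the origin; FA runs at -166.0° with length 27.0, so A = (-26.198, -6.5319). ∠FAM = 64.4° gives AM at 78.400° from the x-axis; with |AM| = 25.1, M = (-21.151, 18.055). ∠AMT = 45.1° gives MT at -56.500° from the x-axis; with |MT| = 23.0, T = (-8.4564, -1.1239). ∠MTJ = 56.7° gives TJ at -179.80° from the x-axis; with |TJ| = 22.1, J = (-30.556, -1.2011). TJ ⟂ JB, so JB runs at 90.200°; with |JB| = 9.8, B = (-30.590, 8.5989). Then |AB| = |B − A| = 15.755.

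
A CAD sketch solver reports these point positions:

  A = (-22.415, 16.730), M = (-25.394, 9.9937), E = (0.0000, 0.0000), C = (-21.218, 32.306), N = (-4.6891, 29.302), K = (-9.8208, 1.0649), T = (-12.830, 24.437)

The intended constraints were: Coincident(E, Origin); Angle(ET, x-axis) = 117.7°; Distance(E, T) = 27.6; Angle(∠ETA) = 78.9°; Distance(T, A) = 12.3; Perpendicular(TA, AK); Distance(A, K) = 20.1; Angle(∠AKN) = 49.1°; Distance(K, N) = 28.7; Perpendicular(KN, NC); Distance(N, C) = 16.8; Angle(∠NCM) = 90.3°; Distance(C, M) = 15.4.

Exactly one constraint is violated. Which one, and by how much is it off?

Distance(C, M) = 15.4 — off by 7.30.

E = (0.00, 0.00) ✓; ET at 117.7° ✓; |ET| = 27.60 ✓; ∠ETA = 78.90° ✓; |TA| = 12.30 ✓; ∠(TA, AK) = 90.00° ✓; |AK| = 20.10 ✓; ∠AKN = 49.10° ✓; |KN| = 28.70 ✓; ∠(KN, NC) = 90.00° ✓; |NC| = 16.80 ✓; ∠NCM = 90.30° ✓; |CM| = 22.70 ✗.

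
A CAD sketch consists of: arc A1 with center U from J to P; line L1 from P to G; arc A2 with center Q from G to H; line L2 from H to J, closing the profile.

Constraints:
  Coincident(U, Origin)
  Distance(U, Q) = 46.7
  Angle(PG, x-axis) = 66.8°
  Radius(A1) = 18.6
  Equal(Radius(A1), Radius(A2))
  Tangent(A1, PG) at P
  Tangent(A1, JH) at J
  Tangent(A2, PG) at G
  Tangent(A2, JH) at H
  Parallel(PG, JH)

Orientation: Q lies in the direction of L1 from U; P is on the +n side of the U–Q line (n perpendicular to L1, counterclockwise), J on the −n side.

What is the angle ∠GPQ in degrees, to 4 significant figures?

21.72°

Tangency of A1 to both parallel lines with radius 18.6 puts P and J at U ± 18.6·n: P = (-17.10, 7.327), J = (17.10, -7.327). Equal radii place G and H the same way about Q: G = Q + 18.6·n = (1.301, 50.25), H = Q − 18.6·n = (35.49, 35.60). Then cos ∠GPQ = PG·PQ / (|PG||PQ|), giving 21.72°.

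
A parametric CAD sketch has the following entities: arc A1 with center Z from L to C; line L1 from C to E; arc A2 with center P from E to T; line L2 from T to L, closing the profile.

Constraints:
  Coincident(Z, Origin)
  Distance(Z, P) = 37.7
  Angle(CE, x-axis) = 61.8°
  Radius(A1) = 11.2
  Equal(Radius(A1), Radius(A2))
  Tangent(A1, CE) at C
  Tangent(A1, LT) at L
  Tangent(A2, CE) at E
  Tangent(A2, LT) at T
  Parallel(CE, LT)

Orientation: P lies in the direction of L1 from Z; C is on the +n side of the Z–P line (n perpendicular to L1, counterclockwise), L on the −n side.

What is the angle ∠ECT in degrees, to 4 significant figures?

30.72°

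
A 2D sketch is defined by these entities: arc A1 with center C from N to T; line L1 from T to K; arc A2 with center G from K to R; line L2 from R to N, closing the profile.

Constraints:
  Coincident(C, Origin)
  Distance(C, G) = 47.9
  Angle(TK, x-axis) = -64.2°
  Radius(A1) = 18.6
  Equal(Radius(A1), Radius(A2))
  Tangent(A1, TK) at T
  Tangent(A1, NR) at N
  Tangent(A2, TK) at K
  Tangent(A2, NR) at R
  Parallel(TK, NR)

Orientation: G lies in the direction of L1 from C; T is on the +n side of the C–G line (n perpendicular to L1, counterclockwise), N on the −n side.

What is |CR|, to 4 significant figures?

51.38

Tangency of A1 to both parallel lines with radius 18.6 puts T and N at C ± 18.6·n: T = (16.75, 8.095), N = (-16.75, -8.095). Equal radii place K and R the same way about G: K = G + 18.6·n = (37.59, -35.03), R = G − 18.6·n = (4.102, -51.22). Then |CR| = |R − C| = 51.38.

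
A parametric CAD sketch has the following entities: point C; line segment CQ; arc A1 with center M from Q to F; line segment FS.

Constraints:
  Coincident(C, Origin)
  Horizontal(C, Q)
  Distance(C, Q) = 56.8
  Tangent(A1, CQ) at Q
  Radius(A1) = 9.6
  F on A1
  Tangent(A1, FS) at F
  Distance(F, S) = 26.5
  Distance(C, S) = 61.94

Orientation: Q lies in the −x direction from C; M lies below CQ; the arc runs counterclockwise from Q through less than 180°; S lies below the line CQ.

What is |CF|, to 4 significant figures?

66.44

Checks: |MF| = 9.600 ✓; ∠(MF, FS) = 90.00° ✓; |FS| = 26.50 ✓; |CS| = 61.94 ✓.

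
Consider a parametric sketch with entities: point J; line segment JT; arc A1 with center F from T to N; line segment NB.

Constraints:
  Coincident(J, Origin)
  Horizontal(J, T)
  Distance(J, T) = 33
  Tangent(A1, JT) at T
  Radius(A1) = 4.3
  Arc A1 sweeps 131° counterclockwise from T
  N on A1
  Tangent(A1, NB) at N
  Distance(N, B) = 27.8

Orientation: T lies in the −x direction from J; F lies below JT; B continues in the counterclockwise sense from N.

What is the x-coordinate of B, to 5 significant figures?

-18.007

J is at the origin; JT is horizontal with |JT| = 33.0 and T on the −x side, so T = (-33.000, 0.0000). The tangent condition forces FT to be normal to JT, so F = T + (0, -4.3) = (-33.000, -4.3000). On A1, T sits at bearing 90° from F; a 131° counterclockwise sweep puts N at bearing 221°, so N = F + 4.3·(cos 221°, sin 221°) = (-36.245, -7.1211). Tangency of A1 to NB means the radius FN is perpendicular to NB, so NB runs along (−sin 221°, cos 221°); with |NB| = 27.8, B = (-18.007, -28.102). So B.x = -18.007.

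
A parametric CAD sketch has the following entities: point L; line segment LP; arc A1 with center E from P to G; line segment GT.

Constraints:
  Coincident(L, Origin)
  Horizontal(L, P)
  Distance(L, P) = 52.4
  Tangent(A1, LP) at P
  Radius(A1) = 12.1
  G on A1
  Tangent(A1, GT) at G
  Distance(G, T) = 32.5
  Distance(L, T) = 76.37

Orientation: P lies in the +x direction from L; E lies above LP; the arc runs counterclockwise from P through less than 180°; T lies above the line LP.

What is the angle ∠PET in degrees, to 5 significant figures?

165.24°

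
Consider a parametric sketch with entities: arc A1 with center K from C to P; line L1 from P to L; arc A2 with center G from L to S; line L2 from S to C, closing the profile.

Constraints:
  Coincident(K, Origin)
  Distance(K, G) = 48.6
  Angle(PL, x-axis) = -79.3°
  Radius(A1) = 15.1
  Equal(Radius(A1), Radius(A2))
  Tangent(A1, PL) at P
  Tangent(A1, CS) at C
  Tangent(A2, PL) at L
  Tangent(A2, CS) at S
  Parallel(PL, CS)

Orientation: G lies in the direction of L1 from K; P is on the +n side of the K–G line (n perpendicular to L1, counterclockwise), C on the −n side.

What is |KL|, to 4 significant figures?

50.89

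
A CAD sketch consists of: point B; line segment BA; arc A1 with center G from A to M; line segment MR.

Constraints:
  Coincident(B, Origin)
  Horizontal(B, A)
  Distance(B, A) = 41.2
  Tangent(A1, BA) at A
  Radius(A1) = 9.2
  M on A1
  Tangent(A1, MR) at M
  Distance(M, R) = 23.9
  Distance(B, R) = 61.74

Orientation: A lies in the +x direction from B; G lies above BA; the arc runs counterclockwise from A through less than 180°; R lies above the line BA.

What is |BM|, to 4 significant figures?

51.03

Checks: |GA| = 9.200 ✓; |GM| = 9.200 ✓; ∠(GM, MR) = 90.00° ✓; |MR| = 23.90 ✓; |BR| = 61.74 ✓.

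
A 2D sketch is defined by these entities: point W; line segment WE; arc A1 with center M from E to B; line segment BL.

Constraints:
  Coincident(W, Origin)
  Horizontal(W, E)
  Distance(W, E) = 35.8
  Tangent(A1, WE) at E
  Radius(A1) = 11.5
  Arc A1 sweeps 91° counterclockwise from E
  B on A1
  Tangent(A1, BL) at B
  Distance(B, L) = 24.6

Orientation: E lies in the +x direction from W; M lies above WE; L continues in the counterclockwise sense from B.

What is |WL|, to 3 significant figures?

59.3

On A1, E sits at bearing -90° from M; a 91° counterclockwise sweep puts B at bearing 1°, so B = M + 11.5·(cos 1°, sin 1°) = (47.3, 11.7). Tangency of A1 to BL means the radius MB is perpendicular to BL, so BL runs along (−sin 1°, cos 1°); with |BL| = 24.6, L = (46.9, 36.3). Then |WL| = |L − W| = 59.3.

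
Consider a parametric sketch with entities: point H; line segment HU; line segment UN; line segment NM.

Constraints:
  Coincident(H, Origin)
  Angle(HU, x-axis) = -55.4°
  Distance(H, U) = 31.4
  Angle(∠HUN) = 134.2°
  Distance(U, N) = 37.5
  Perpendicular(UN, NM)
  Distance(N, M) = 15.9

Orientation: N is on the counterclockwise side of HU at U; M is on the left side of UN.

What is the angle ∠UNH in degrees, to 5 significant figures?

20.758°

H is at the origin; HU runs at -55.4° with length 31.4, so U = 31.4·(cos -55.4°, sin -55.4°) = (17.830, -25.846). ∠HUN = 134.2°, so UN runs at -55.4° + (180° − 134.2°) = -9.6000° from the x-axis; with |UN| = 37.5, N = U + 37.5·(cos -9.6000°, sin -9.6000°) = (54.805, -32.100). Then cos ∠UNH = NU·NH / (|NU||NH|), giving 20.758°.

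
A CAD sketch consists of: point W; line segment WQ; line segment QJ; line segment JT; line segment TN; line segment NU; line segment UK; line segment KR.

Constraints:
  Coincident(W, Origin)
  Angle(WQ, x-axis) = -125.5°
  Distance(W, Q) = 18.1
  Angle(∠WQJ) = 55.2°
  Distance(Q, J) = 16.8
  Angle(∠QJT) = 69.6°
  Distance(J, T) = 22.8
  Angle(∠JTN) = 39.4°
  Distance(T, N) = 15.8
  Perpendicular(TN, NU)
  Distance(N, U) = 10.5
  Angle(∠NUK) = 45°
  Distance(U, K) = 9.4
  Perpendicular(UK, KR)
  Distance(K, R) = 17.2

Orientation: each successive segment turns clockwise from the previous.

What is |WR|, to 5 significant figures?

19.610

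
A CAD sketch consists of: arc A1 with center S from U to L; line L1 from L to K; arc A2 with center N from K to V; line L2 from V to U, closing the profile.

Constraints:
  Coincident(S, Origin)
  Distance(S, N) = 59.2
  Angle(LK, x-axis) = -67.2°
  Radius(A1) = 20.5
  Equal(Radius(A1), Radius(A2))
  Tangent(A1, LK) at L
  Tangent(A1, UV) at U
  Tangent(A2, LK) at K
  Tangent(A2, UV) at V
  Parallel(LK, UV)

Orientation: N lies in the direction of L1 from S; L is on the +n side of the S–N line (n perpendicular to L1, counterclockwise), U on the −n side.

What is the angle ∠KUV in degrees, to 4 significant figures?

34.71°

The slot axis is L1's direction at -67.2°, so u = (cos -67.2°, sin -67.2°) = (0.3875, -0.9219) and n = (−sin -67.2°, cos -67.2°) = (0.9219, 0.3875). S is at the origin and N lies 59.2 along u from S, so N = 59.2·u = (22.94, -54.57). Tangency of A1 to both parallel lines with radius 20.5 puts L and U at S ± 20.5·n: L = (18.90, 7.944), U = (-18.90, -7.944). Equal radii place K and V the same way about N: K = N + 20.5·n = (41.84, -46.63), V = N − 20.5·n = (4.043, -62.52). Then cos ∠KUV = UK·UV / (|UK||UV|), giving 34.71°.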